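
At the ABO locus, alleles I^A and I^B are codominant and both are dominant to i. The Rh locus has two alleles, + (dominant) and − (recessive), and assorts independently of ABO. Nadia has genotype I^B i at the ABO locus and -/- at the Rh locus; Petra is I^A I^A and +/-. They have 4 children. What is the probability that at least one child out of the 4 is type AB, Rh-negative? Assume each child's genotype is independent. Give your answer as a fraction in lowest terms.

ABO cross I^B i × I^A I^A → 1/2 A, 1/2 AB.
Rh cross -/- × +/- → 1/2 Rh+, 1/2 Rh-; so P(type AB, Rh-negative) = 1/2 × 1/2 = 1/4 per child.
P(none) = (3/4)^4 = 81/256; P(at least one) = 1 − 81/256 = 175/256.

175/256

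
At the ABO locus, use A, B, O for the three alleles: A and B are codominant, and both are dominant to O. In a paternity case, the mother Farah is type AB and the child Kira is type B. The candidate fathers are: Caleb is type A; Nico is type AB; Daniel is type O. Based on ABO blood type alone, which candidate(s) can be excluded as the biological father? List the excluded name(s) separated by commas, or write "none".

none

A candidate is excluded only if no genotype consistent with his phenotype could produce a type B child with a type AB mother.
Every candidate has at least one consistent genotype combination, so none can be excluded.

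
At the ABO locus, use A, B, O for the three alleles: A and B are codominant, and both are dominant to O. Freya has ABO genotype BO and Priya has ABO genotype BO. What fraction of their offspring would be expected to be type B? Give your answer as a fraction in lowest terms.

3/4

ABO cross BO × BO → offspring phenotypes: 1/4 O, 3/4 B.
So P(type B) = 3/4.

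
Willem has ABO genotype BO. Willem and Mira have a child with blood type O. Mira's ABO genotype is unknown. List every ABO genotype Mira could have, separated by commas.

AO, BO, OO

For each candidate genotype of Mira, check whether crossing it with BO can produce every observed child phenotype.
  AA → possible child types {A, AB} ✗
  AB → possible child types {A, B, AB} ✗
  AO → possible child types {O, A, B, AB} ✓
  BB → possible child types {B} ✗
  BO → possible child types {O, B} ✓
  OO → possible child types {O, B} ✓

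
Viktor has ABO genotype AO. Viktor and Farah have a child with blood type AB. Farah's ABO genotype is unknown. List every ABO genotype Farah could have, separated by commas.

AB, BB, BO

For each candidate genotype of Farah, check whether crossing it with AO can produce every observed child phenotype.
  AA → possible child types {A} ✗
  AB → possible child types {A, B, AB} ✓
  AO → possible child types {O, A} ✗
  BB → possible child types {B, AB} ✓
  BO → possible child types {O, A, B, AB} ✓
  OO → possible child types {O, A} ✗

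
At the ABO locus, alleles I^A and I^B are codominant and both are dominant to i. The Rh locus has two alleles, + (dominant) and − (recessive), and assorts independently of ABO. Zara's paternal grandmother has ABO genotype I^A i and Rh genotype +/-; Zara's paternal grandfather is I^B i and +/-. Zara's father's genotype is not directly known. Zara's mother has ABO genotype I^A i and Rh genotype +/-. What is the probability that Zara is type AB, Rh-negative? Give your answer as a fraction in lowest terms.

Zara's father's ABO genotype from I^A i × I^B i: 1/4 I^A I^B, 1/4 I^A i, 1/4 I^B i, 1/4 i i.
Crossing each possibility with the mother I^A i and summing P(type AB): 1/4·1/4 + 1/4·0 + 1/4·1/4 + 1/4·0 = 1/8.
Similarly for Rh via the father's Rh distribution: P(Rh-) = 1/4.
Independent loci: 1/8 × 1/4 = 1/32.

1/32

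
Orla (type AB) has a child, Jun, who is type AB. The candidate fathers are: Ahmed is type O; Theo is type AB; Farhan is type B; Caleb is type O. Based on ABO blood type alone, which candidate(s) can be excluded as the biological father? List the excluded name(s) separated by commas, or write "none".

A candidate is excluded only if no genotype consistent with his phenotype could produce a type AB child with a type AB mother.
Ahmed (type O): no genotype consistent with that phenotype can produce a type-AB child with a type-AB mother.
Caleb (type O): no genotype consistent with that phenotype can produce a type-AB child with a type-AB mother.

Ahmed, Caleb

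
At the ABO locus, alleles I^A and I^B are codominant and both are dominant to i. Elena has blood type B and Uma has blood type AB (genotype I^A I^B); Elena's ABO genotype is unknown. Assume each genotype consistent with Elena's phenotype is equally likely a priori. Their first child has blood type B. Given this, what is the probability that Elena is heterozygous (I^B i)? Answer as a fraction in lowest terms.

Possible genotypes: Elena ∈ {I^B I^B, I^B i}; Uma ∈ {I^A I^B}.
Weight each parental genotype pair by prior × P(type-B child):
  I^B I^B × I^A I^B: posterior weight 1/2.
  I^B i × I^A I^B: posterior weight 1/2.
Sum the posterior weight over pairs where Elena is I^B i: 1/2.

1/2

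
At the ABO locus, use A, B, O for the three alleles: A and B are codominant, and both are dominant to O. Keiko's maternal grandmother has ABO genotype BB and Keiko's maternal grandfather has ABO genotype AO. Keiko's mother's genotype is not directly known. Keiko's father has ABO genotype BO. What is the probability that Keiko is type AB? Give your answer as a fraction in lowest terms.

1/8

Keiko's mother's ABO genotype from BB × AO: 1/2 AB, 1/2 BO.
Crossing each possibility with the father BO and summing P(type AB): 1/2·1/4 + 1/2·0 = 1/8.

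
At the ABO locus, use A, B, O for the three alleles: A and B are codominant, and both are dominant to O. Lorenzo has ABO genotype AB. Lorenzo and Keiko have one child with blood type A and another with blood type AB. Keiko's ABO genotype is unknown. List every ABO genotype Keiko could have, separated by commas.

For each candidate genotype of Keiko, check whether crossing it with AB can produce every observed child phenotype.
  AA → possible child types {A, AB} ✓
  AB → possible child types {A, B, AB} ✓
  AO → possible child types {A, B, AB} ✓
  BB → possible child types {B, AB} ✗
  BO → possible child types {A, B, AB} ✓
  OO → possible child types {A, B} ✗

AA, AB, AO, BO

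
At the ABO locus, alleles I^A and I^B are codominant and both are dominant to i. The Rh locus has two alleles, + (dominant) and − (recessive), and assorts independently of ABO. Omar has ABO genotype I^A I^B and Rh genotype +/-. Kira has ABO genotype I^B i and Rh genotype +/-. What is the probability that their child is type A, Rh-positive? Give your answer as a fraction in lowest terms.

ABO cross I^A I^B × I^B i → offspring phenotypes: 1/4 A, 1/2 B, 1/4 AB.
Rh cross +/- × +/- → 3/4 Rh+, 1/4 Rh-.
Independent loci: P(type A, Rh-positive) = 1/4 × 3/4 = 3/16.

3/16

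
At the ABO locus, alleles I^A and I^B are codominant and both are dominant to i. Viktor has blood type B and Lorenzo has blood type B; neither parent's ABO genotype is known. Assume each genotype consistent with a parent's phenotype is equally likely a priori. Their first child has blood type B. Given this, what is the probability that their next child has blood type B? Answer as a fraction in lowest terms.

Possible genotypes: Viktor ∈ {I^B I^B, I^B i}; Lorenzo ∈ {I^B I^B, I^B i}.
Weight each parental genotype pair by prior × P(type-B child):
  I^B I^B × I^B I^B: posterior weight 4/15; P(next child type B) = 1.
  I^B I^B × I^B i: posterior weight 4/15; P(next child type B) = 1.
  I^B i × I^B I^B: posterior weight 4/15; P(next child type B) = 1.
  I^B i × I^B i: posterior weight 1/5; P(next child type B) = 3/4.
Weighted sum = 19/20.

19/20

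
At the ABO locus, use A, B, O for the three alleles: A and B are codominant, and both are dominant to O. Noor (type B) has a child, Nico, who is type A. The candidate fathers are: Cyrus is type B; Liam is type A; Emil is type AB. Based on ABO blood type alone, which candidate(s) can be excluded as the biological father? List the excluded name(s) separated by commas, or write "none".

A candidate is excluded only if no genotype consistent with his phenotype could produce a type A child with a type B mother.
Cyrus (type B): no genotype consistent with that phenotype can produce a type-A child with a type-B mother.

Cyrus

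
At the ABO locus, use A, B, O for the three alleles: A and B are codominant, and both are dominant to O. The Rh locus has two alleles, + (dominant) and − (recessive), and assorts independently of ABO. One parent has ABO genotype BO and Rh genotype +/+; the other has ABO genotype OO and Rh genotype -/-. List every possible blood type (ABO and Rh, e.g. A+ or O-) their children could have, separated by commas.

Gametes from BO × OO give offspring ABO genotypes BO, OO, i.e. phenotypes O, B.
Rh cross +/+ × -/- → phenotypes Rh+.
Combining independently: O+, B+.

O+, B+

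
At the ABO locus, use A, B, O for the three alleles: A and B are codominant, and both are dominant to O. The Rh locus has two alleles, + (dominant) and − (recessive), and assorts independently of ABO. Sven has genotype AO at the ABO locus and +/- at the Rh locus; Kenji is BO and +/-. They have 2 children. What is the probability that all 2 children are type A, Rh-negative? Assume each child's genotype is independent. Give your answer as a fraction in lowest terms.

1/256

ABO cross AO × BO → 1/4 O, 1/4 A, 1/4 B, 1/4 AB.
Rh cross +/- × +/- → 3/4 Rh+, 1/4 Rh-; so P(type A, Rh-negative) = 1/4 × 1/4 = 1/16 per child.
All 2 independent: (1/16)^2 = 1/256.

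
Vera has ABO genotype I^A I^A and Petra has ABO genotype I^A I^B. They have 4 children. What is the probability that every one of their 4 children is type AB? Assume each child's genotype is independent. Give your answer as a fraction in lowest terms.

ABO cross I^A I^A × I^A I^B → 1/2 A, 1/2 AB.
So P(type AB) = 1/2 per child.
All 4 independent: (1/2)^4 = 1/16.

1/16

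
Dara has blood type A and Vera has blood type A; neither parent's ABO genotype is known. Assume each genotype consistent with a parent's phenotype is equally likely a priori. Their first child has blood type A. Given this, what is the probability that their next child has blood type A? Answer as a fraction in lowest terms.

19/20

Possible genotypes: Dara ∈ {I^A I^A, I^A i}; Vera ∈ {I^A I^A, I^A i}.
Weight each parental genotype pair by prior × P(type-A child):
  I^A I^A × I^A I^A: posterior weight 4/15; P(next child type A) = 1.
  I^A I^A × I^A i: posterior weight 4/15; P(next child type A) = 1.
  I^A i × I^A I^A: posterior weight 4/15; P(next child type A) = 1.
  I^A i × I^A i: posterior weight 1/5; P(next child type A) = 3/4.
Weighted sum = 19/20.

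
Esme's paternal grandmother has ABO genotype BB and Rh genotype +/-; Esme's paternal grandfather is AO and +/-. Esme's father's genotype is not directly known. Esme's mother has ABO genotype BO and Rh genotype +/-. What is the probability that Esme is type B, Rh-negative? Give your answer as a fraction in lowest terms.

5/32

Esme's father's ABO genotype from BB × AO: 1/2 AB, 1/2 BO.
Crossing each possibility with the mother BO and summing P(type B): 1/2·1/2 + 1/2·3/4 = 5/8.
Similarly for Rh via the father's Rh distribution: P(Rh-) = 1/4.
Independent loci: 5/8 × 1/4 = 5/32.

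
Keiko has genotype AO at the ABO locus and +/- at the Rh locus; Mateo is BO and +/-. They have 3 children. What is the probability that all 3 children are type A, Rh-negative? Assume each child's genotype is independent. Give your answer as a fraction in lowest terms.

1/4096

ABO cross AO × BO → 1/4 O, 1/4 A, 1/4 B, 1/4 AB.
Rh cross +/- × +/- → 3/4 Rh+, 1/4 Rh-; so P(type A, Rh-negative) = 1/4 × 1/4 = 1/16 per child.
All 3 independent: (1/16)^3 = 1/4096.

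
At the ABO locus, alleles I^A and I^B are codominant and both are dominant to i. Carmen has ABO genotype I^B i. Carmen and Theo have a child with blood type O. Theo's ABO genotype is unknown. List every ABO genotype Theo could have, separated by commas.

I^A i, I^B i, i i

For each candidate genotype of Theo, check whether crossing it with I^B i can produce every observed child phenotype.
  I^A I^A → possible child types {A, AB} ✗
  I^A I^B → possible child types {A, B, AB} ✗
  I^A i → possible child types {O, A, B, AB} ✓
  I^B I^B → possible child types {B} ✗
  I^B i → possible child types {O, B} ✓
  i i → possible child types {O, B} ✓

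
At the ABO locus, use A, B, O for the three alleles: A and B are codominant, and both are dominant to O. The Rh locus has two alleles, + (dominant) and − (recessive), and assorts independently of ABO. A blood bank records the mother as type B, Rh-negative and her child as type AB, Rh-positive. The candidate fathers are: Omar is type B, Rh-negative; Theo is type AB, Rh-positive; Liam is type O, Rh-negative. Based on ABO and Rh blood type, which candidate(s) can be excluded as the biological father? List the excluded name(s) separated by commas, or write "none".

Omar, Liam

A candidate is excluded only if no genotype consistent with his phenotype could produce a type AB, Rh-positive child with a type B, Rh-negative mother.
Omar (type B, Rh-): no genotype consistent with that phenotype can produce a type-AB Rh+ child with a type-B mother.
Liam (type O, Rh-): no genotype consistent with that phenotype can produce a type-AB Rh+ child with a type-B mother.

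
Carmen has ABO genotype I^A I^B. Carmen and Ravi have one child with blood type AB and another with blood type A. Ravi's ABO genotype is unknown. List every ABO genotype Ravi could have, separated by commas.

For each candidate genotype of Ravi, check whether crossing it with I^A I^B can produce every observed child phenotype.
  I^A I^A → possible child types {A, AB} ✓
  I^A I^B → possible child types {A, B, AB} ✓
  I^A i → possible child types {A, B, AB} ✓
  I^B I^B → possible child types {B, AB} ✗
  I^B i → possible child types {A, B, AB} ✓
  i i → possible child types {A, B} ✗

I^A I^A, I^A I^B, I^A i, I^B i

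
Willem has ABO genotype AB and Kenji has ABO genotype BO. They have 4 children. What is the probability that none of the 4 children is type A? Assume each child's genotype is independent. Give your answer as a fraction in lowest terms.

ABO cross AB × BO → 1/4 A, 1/2 B, 1/4 AB.
So P(type A) = 1/4 per child.
P(not type A) = 3/4 for one child; (3/4)^4 = 81/256.

81/256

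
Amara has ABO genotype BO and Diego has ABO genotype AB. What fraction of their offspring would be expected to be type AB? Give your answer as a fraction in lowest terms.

1/4

ABO cross BO × AB → offspring phenotypes: 1/4 A, 1/2 B, 1/4 AB.
So P(type AB) = 1/4.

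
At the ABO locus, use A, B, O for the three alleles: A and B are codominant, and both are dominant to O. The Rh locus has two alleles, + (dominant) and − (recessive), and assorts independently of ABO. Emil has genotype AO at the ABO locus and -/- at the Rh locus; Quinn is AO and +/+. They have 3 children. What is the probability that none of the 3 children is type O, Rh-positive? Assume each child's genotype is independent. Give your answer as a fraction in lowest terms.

ABO cross AO × AO → 1/4 O, 3/4 A.
Rh cross -/- × +/+ → 1 Rh+; so P(type O, Rh-positive) = 1/4 × 1 = 1/4 per child.
P(not type O, Rh-positive) = 3/4 for one child; (3/4)^3 = 27/64.

27/64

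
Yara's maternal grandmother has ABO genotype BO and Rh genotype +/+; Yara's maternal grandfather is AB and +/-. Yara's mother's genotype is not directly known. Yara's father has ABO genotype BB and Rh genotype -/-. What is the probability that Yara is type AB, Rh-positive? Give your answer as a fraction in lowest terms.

Yara's mother's ABO genotype from BO × AB: 1/4 AB, 1/4 AO, 1/4 BB, 1/4 BO.
Crossing each possibility with the father BB and summing P(type AB): 1/4·1/2 + 1/4·1/2 + 1/4·0 + 1/4·0 = 1/4.
Similarly for Rh via the mother's Rh distribution: P(Rh+) = 3/4.
Independent loci: 1/4 × 3/4 = 3/16.

3/16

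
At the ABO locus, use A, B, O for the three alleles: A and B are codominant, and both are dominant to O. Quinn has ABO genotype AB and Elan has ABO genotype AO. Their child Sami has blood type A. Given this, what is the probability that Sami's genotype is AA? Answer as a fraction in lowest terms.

Cross AB × AO → 1/4 AA, 1/4 AB, 1/4 AO, 1/4 BO.
Type-A genotypes among offspring: AA (1/4), AO (1/4); total 1/2.
P(AA | type A) = (1/4) / (1/2) = 1/2.

1/2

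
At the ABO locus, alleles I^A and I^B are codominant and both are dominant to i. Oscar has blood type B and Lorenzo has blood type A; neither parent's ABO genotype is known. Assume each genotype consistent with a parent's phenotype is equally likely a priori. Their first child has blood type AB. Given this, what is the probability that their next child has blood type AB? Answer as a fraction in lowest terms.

Possible genotypes: Oscar ∈ {I^B I^B, I^B i}; Lorenzo ∈ {I^A I^A, I^A i}.
Weight each parental genotype pair by prior × P(type-AB child):
  I^B I^B × I^A I^A: posterior weight 4/9; P(next child type AB) = 1.
  I^B I^B × I^A i: posterior weight 2/9; P(next child type AB) = 1/2.
  I^B i × I^A I^A: posterior weight 2/9; P(next child type AB) = 1/2.
  I^B i × I^A i: posterior weight 1/9; P(next child type AB) = 1/4.
Weighted sum = 25/36.

25/36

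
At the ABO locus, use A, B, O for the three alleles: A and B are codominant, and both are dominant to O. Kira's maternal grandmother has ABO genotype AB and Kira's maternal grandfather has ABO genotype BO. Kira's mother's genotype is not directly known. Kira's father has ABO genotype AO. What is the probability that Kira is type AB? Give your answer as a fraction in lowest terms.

1/4

Kira's mother's ABO genotype from AB × BO: 1/4 AB, 1/4 AO, 1/4 BB, 1/4 BO.
Crossing each possibility with the father AO and summing P(type AB): 1/4·1/4 + 1/4·0 + 1/4·1/2 + 1/4·1/4 = 1/4.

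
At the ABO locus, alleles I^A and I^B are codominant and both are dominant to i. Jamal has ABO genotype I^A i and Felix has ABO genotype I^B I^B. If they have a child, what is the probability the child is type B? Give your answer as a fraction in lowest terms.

ABO cross I^A i × I^B I^B → offspring phenotypes: 1/2 B, 1/2 AB.
So P(type B) = 1/2.

1/2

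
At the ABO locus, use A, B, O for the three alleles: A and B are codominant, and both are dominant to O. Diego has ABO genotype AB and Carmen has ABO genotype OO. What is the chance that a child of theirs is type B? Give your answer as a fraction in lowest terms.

ABO cross AB × OO → offspring phenotypes: 1/2 A, 1/2 B.
So P(type B) = 1/2.

1/2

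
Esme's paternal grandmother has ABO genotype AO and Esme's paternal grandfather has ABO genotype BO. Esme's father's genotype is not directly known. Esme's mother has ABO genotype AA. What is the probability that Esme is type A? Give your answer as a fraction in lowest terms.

3/4

Esme's father's ABO genotype from AO × BO: 1/4 AB, 1/4 AO, 1/4 BO, 1/4 OO.
Crossing each possibility with the mother AA and summing P(type A): 1/4·1/2 + 1/4·1 + 1/4·1/2 + 1/4·1 = 3/4.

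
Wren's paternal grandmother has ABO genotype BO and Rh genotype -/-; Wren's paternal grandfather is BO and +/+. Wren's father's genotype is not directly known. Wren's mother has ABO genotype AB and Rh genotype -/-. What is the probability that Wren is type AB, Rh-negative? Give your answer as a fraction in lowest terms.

1/8

Wren's father's ABO genotype from BO × BO: 1/4 BB, 1/2 BO, 1/4 OO.
Crossing each possibility with the mother AB and summing P(type AB): 1/4·1/2 + 1/2·1/4 + 1/4·0 = 1/4.
Similarly for Rh via the father's Rh distribution: P(Rh-) = 1/2.
Independent loci: 1/4 × 1/2 = 1/8.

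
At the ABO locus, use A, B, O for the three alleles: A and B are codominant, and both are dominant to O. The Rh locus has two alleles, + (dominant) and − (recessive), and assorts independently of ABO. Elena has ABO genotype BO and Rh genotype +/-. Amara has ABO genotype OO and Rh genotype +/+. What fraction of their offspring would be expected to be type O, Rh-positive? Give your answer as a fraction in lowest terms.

1/2

ABO cross BO × OO → offspring phenotypes: 1/2 O, 1/2 B.
Rh cross +/- × +/+ → 1 Rh+.
Independent loci: P(type O, Rh-positive) = 1/2 × 1 = 1/2.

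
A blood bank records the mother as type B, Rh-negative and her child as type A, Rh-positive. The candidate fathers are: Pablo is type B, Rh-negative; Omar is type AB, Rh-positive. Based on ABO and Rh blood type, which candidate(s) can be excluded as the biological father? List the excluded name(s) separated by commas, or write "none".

A candidate is excluded only if no genotype consistent with his phenotype could produce a type A, Rh-positive child with a type B, Rh-negative mother.
Pablo (type B, Rh-): no genotype consistent with that phenotype can produce a type-A Rh+ child with a type-B mother.

Pablo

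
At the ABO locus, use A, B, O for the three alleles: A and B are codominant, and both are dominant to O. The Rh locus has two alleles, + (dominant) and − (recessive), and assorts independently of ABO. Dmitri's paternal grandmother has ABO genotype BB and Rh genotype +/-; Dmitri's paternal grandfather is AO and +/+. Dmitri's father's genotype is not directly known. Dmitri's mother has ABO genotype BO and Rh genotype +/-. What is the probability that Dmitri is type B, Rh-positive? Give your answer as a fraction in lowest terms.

Dmitri's father's ABO genotype from BB × AO: 1/2 AB, 1/2 BO.
Crossing each possibility with the mother BO and summing P(type B): 1/2·1/2 + 1/2·3/4 = 5/8.
Similarly for Rh via the father's Rh distribution: P(Rh+) = 7/8.
Independent loci: 5/8 × 7/8 = 35/64.

35/64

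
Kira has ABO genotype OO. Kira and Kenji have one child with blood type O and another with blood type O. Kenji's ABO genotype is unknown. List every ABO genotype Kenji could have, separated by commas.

For each candidate genotype of Kenji, check whether crossing it with OO can produce every observed child phenotype.
  AA → possible child types {A} ✗
  AB → possible child types {A, B} ✗
  AO → possible child types {O, A} ✓
  BB → possible child types {B} ✗
  BO → possible child types {O, B} ✓
  OO → possible child types {O} ✓

AO, BO, OO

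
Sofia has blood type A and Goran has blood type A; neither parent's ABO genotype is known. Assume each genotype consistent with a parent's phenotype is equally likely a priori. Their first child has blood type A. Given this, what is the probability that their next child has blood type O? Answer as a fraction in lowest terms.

1/20

Possible genotypes: Sofia ∈ {AA, AO}; Goran ∈ {AA, AO}.
Weight each parental genotype pair by prior × P(type-A child):
  AA × AA: posterior weight 4/15; P(next child type O) = 0.
  AA × AO: posterior weight 4/15; P(next child type O) = 0.
  AO × AA: posterior weight 4/15; P(next child type O) = 0.
  AO × AO: posterior weight 1/5; P(next child type O) = 1/4.
Weighted sum = 1/20.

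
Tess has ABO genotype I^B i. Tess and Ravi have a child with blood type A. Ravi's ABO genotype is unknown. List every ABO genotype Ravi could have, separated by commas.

For each candidate genotype of Ravi, check whether crossing it with I^B i can produce every observed child phenotype.
  I^A I^A → possible child types {A, AB} ✓
  I^A I^B → possible child types {A, B, AB} ✓
  I^A i → possible child types {O, A, B, AB} ✓
  I^B I^B → possible child types {B} ✗
  I^B i → possible child types {O, B} ✗
  i i → possible child types {O, B} ✗

I^A I^A, I^A I^B, I^A i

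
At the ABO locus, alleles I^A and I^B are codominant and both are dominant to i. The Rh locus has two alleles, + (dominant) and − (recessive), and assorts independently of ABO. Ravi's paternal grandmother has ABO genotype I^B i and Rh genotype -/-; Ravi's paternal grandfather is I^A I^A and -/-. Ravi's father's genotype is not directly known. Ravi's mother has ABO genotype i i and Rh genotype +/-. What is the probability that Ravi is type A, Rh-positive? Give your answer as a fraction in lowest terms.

1/4

Ravi's father's ABO genotype from I^B i × I^A I^A: 1/2 I^A I^B, 1/2 I^A i.
Crossing each possibility with the mother i i and summing P(type A): 1/2·1/2 + 1/2·1/2 = 1/2.
Similarly for Rh via the father's Rh distribution: P(Rh+) = 1/2.
Independent loci: 1/2 × 1/2 = 1/4.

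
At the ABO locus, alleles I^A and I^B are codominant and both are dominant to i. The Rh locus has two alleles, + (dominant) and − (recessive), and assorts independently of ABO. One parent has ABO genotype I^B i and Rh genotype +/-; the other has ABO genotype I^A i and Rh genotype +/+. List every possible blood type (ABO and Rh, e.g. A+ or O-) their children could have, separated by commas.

O+, A+, B+, AB+

Gametes from I^B i × I^A i give offspring ABO genotypes I^A I^B, I^A i, I^B i, i i, i.e. phenotypes O, A, B, AB.
Rh cross +/- × +/+ → phenotypes Rh+.
Combining independently: O+, A+, B+, AB+.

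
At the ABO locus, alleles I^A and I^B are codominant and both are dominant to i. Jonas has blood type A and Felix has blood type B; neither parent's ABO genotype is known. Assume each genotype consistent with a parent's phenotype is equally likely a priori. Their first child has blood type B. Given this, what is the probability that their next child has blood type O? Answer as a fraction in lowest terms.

1/12

Possible genotypes: Jonas ∈ {I^A I^A, I^A i}; Felix ∈ {I^B I^B, I^B i}.
Weight each parental genotype pair by prior × P(type-B child):
  I^A i × I^B I^B: posterior weight 2/3; P(next child type O) = 0.
  I^A i × I^B i: posterior weight 1/3; P(next child type O) = 1/4.
Weighted sum = 1/12.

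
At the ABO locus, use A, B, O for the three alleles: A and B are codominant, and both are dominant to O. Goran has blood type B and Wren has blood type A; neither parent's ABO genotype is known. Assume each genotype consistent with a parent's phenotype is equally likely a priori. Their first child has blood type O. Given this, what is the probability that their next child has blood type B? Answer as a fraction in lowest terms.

1/4

Possible genotypes: Goran ∈ {BB, BO}; Wren ∈ {AA, AO}.
Weight each parental genotype pair by prior × P(type-O child):
  BO × AO: posterior weight 1; P(next child type B) = 1/4.
Weighted sum = 1/4.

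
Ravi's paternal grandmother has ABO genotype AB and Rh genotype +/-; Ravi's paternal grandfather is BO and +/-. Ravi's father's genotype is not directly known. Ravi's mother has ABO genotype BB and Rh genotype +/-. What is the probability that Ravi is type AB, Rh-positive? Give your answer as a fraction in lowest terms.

3/16

Ravi's father's ABO genotype from AB × BO: 1/4 AB, 1/4 AO, 1/4 BB, 1/4 BO.
Crossing each possibility with the mother BB and summing P(type AB): 1/4·1/2 + 1/4·1/2 + 1/4·0 + 1/4·0 = 1/4.
Similarly for Rh via the father's Rh distribution: P(Rh+) = 3/4.
Independent loci: 1/4 × 3/4 = 3/16.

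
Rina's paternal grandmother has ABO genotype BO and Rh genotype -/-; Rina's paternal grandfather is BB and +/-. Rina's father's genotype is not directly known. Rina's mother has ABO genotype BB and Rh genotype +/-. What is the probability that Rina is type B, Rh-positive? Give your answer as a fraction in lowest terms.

Rina's father's ABO genotype from BO × BB: 1/2 BB, 1/2 BO.
Crossing each possibility with the mother BB and summing P(type B): 1/2·1 + 1/2·1 = 1.
Similarly for Rh via the father's Rh distribution: P(Rh+) = 5/8.
Independent loci: 1 × 5/8 = 5/8.

5/8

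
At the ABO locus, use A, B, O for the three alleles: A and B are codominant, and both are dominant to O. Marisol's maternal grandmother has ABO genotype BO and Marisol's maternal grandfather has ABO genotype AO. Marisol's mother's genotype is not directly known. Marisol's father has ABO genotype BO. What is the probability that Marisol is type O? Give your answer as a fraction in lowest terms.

Marisol's mother's ABO genotype from BO × AO: 1/4 AB, 1/4 AO, 1/4 BO, 1/4 OO.
Crossing each possibility with the father BO and summing P(type O): 1/4·0 + 1/4·1/4 + 1/4·1/4 + 1/4·1/2 = 1/4.

1/4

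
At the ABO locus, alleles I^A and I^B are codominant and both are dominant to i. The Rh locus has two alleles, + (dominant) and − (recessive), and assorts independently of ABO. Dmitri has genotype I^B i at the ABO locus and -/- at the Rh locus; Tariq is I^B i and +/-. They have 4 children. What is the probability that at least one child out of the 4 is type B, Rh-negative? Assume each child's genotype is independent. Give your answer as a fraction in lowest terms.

3471/4096

ABO cross I^B i × I^B i → 1/4 O, 3/4 B.
Rh cross -/- × +/- → 1/2 Rh+, 1/2 Rh-; so P(type B, Rh-negative) = 3/4 × 1/2 = 3/8 per child.
P(none) = (5/8)^4 = 625/4096; P(at least one) = 1 − 625/4096 = 3471/4096.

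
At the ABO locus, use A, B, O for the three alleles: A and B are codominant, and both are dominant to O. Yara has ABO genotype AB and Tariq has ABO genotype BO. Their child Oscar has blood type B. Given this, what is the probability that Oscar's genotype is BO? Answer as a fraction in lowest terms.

1/2

Cross AB × BO → 1/4 AB, 1/4 AO, 1/4 BB, 1/4 BO.
Type-B genotypes among offspring: BB (1/4), BO (1/4); total 1/2.
P(BO | type B) = (1/4) / (1/2) = 1/2.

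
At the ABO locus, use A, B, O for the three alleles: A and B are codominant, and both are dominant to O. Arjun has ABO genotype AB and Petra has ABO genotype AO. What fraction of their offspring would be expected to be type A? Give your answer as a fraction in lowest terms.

1/2

ABO cross AB × AO → offspring phenotypes: 1/2 A, 1/4 B, 1/4 AB.
So P(type A) = 1/2.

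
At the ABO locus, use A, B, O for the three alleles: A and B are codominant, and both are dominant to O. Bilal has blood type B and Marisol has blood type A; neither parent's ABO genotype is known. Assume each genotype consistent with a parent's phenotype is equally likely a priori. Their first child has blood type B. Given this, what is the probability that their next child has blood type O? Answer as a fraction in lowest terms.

Possible genotypes: Bilal ∈ {BB, BO}; Marisol ∈ {AA, AO}.
Weight each parental genotype pair by prior × P(type-B child):
  BB × AO: posterior weight 2/3; P(next child type O) = 0.
  BO × AO: posterior weight 1/3; P(next child type O) = 1/4.
Weighted sum = 1/12.

1/12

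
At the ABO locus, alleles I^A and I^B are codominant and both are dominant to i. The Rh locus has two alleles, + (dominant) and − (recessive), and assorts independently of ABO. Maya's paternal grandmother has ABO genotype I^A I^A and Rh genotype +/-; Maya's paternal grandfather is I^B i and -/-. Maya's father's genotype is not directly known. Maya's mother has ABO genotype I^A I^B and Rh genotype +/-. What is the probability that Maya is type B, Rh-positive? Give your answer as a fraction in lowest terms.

Maya's father's ABO genotype from I^A I^A × I^B i: 1/2 I^A I^B, 1/2 I^A i.
Crossing each possibility with the mother I^A I^B and summing P(type B): 1/2·1/4 + 1/2·1/4 = 1/4.
Similarly for Rh via the father's Rh distribution: P(Rh+) = 5/8.
Independent loci: 1/4 × 5/8 = 5/32.

5/32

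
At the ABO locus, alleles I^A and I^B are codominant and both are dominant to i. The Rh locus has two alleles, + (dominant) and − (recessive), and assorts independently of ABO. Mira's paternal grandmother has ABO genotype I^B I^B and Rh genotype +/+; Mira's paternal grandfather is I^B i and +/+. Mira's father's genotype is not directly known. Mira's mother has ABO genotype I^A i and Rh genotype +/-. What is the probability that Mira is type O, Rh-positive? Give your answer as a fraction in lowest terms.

Mira's father's ABO genotype from I^B I^B × I^B i: 1/2 I^B I^B, 1/2 I^B i.
Crossing each possibility with the mother I^A i and summing P(type O): 1/2·0 + 1/2·1/4 = 1/8.
Similarly for Rh via the father's Rh distribution: P(Rh+) = 1.
Independent loci: 1/8 × 1 = 1/8.

1/8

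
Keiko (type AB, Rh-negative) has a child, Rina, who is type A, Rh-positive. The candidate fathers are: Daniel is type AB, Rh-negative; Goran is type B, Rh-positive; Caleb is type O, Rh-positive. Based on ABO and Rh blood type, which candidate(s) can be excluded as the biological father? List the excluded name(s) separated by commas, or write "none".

Daniel

A candidate is excluded only if no genotype consistent with his phenotype could produce a type A, Rh-positive child with a type AB, Rh-negative mother.
Daniel (type AB, Rh-): no genotype consistent with that phenotype can produce a type-A Rh+ child with a type-AB mother.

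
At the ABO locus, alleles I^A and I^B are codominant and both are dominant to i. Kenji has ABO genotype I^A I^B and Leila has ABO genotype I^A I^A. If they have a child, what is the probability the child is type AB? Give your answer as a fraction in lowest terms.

1/2

ABO cross I^A I^B × I^A I^A → offspring phenotypes: 1/2 A, 1/2 AB.
So P(type AB) = 1/2.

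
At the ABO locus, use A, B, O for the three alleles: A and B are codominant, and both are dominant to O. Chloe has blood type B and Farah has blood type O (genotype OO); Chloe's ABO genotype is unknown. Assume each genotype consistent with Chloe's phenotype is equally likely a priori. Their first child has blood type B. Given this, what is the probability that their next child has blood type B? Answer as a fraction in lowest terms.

Possible genotypes: Chloe ∈ {BB, BO}; Farah ∈ {OO}.
Weight each parental genotype pair by prior × P(type-B child):
  BB × OO: posterior weight 2/3; P(next child type B) = 1.
  BO × OO: posterior weight 1/3; P(next child type B) = 1/2.
Weighted sum = 5/6.

5/6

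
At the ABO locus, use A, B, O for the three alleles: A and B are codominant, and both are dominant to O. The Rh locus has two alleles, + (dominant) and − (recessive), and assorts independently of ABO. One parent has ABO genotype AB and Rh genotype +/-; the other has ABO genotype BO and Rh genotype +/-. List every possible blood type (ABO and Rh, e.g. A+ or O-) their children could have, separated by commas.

A+, A-, B+, B-, AB+, AB-

Gametes from AB × BO give offspring ABO genotypes AB, AO, BB, BO, i.e. phenotypes A, B, AB.
Rh cross +/- × +/- → phenotypes Rh+, Rh-.
Combining independently: A+, A-, B+, B-, AB+, AB-.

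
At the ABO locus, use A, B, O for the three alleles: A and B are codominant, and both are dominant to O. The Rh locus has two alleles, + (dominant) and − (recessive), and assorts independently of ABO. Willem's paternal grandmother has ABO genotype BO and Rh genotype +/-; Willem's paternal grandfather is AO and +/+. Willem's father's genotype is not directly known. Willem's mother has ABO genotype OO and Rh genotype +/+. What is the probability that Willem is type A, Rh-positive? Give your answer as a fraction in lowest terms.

Willem's father's ABO genotype from BO × AO: 1/4 AB, 1/4 AO, 1/4 BO, 1/4 OO.
Crossing each possibility with the mother OO and summing P(type A): 1/4·1/2 + 1/4·1/2 + 1/4·0 + 1/4·0 = 1/4.
Similarly for Rh via the father's Rh distribution: P(Rh+) = 1.
Independent loci: 1/4 × 1 = 1/4.

1/4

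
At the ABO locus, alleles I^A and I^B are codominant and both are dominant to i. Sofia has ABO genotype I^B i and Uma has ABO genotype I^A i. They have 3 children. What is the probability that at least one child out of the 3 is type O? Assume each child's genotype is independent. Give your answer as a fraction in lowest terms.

37/64

ABO cross I^B i × I^A i → 1/4 O, 1/4 A, 1/4 B, 1/4 AB.
So P(type O) = 1/4 per child.
P(none) = (3/4)^3 = 27/64; P(at least one) = 1 − 27/64 = 37/64.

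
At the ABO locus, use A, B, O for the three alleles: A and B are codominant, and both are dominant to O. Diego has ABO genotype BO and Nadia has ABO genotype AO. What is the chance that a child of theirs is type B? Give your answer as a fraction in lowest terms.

ABO cross BO × AO → offspring phenotypes: 1/4 O, 1/4 A, 1/4 B, 1/4 AB.
So P(type B) = 1/4.

1/4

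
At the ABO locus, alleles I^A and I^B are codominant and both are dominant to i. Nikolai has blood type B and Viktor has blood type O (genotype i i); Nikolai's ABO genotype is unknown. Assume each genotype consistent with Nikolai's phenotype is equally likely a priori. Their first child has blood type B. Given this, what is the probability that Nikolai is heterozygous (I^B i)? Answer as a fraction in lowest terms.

1/3

Possible genotypes: Nikolai ∈ {I^B I^B, I^B i}; Viktor ∈ {i i}.
Weight each parental genotype pair by prior × P(type-B child):
  I^B I^B × i i: posterior weight 2/3.
  I^B i × i i: posterior weight 1/3.
Sum the posterior weight over pairs where Nikolai is I^B i: 1/3.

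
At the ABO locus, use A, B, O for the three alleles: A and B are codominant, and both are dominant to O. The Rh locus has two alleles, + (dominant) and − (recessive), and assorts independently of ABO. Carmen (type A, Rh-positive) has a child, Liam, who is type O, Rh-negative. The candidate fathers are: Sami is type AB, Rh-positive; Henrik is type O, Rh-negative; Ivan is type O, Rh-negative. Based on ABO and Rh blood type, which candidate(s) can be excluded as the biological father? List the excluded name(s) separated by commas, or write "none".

A candidate is excluded only if no genotype consistent with his phenotype could produce a type O, Rh-negative child with a type A, Rh-positive mother.
Sami (type AB, Rh+): no genotype consistent with that phenotype can produce a type-O Rh- child with a type-A mother.

Sami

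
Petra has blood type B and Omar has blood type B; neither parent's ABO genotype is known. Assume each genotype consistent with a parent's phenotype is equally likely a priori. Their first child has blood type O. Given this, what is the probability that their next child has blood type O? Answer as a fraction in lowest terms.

Possible genotypes: Petra ∈ {I^B I^B, I^B i}; Omar ∈ {I^B I^B, I^B i}.
Weight each parental genotype pair by prior × P(type-O child):
  I^B i × I^B i: posterior weight 1; P(next child type O) = 1/4.
Weighted sum = 1/4.

1/4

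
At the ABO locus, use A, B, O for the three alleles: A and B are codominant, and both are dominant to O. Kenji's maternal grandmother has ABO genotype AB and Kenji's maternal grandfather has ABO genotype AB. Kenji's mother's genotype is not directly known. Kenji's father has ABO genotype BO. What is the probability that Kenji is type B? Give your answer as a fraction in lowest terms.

1/2

Kenji's mother's ABO genotype from AB × AB: 1/4 AA, 1/2 AB, 1/4 BB.
Crossing each possibility with the father BO and summing P(type B): 1/4·0 + 1/2·1/2 + 1/4·1 = 1/2.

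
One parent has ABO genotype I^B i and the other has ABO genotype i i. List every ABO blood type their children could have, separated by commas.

O, B

Gametes from I^B i × i i give offspring ABO genotypes I^B i, i i, i.e. phenotypes O, B.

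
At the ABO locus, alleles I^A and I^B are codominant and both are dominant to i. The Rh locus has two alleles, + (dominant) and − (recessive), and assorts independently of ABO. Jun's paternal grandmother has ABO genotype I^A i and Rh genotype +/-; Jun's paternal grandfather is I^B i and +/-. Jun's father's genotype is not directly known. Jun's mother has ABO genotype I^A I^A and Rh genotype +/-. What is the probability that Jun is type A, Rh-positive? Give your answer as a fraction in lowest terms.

Jun's father's ABO genotype from I^A i × I^B i: 1/4 I^A I^B, 1/4 I^A i, 1/4 I^B i, 1/4 i i.
Crossing each possibility with the mother I^A I^A and summing P(type A): 1/4·1/2 + 1/4·1 + 1/4·1/2 + 1/4·1 = 3/4.
Similarly for Rh via the father's Rh distribution: P(Rh+) = 3/4.
Independent loci: 3/4 × 3/4 = 9/16.

9/16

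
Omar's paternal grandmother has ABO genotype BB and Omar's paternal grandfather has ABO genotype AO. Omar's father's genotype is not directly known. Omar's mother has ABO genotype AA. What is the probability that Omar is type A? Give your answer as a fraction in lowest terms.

Omar's father's ABO genotype from BB × AO: 1/2 AB, 1/2 BO.
Crossing each possibility with the mother AA and summing P(type A): 1/2·1/2 + 1/2·1/2 = 1/2.

1/2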